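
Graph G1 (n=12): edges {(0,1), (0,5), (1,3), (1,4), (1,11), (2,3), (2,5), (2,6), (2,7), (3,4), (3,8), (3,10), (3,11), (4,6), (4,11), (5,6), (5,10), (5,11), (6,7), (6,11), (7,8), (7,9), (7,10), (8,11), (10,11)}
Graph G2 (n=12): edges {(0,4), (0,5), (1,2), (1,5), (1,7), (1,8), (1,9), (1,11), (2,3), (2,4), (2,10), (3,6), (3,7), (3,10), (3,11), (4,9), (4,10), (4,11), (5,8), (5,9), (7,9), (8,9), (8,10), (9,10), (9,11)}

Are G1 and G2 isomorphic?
Yes, isomorphic

The graphs are isomorphic.
One valid mapping φ: V(G1) → V(G2): 0→0, 1→5, 2→2, 3→1, 4→8, 5→4, 6→10, 7→3, 8→7, 9→6, 10→11, 11→9

Verify φ preserves adjacency — for each edge of G1, its image is an edge of G2:
  (0,1) → (φ(0),φ(1)) = (0,5) ∈ E(G2) ✓
  (0,5) → (φ(0),φ(5)) = (0,4) ∈ E(G2) ✓
  (1,3) → (φ(1),φ(3)) = (1,5) ∈ E(G2) ✓
  (1,4) → (φ(1),φ(4)) = (5,8) ∈ E(G2) ✓
  (1,11) → (φ(1),φ(11)) = (5,9) ∈ E(G2) ✓
  (2,3) → (φ(2),φ(3)) = (1,2) ∈ E(G2) ✓
  (2,5) → (φ(2),φ(5)) = (2,4) ∈ E(G2) ✓
  (2,6) → (φ(2),φ(6)) = (2,10) ∈ E(G2) ✓
  (2,7) → (φ(2),φ(7)) = (2,3) ∈ E(G2) ✓
  (3,4) → (φ(3),φ(4)) = (1,8) ∈ E(G2) ✓
  (3,8) → (φ(3),φ(8)) = (1,7) ∈ E(G2) ✓
  (3,10) → (φ(3),φ(10)) = (1,11) ∈ E(G2) ✓
  (3,11) → (φ(3),φ(11)) = (1,9) ∈ E(G2) ✓
  (4,6) → (φ(4),φ(6)) = (8,10) ∈ E(G2) ✓
  (4,11) → (φ(4),φ(11)) = (8,9) ∈ E(G2) ✓
  (5,6) → (φ(5),φ(6)) = (4,10) ∈ E(G2) ✓
  (5,10) → (φ(5),φ(10)) = (4,11) ∈ E(G2) ✓
  (5,11) → (φ(5),φ(11)) = (4,9) ∈ E(G2) ✓
  (6,7) → (φ(6),φ(7)) = (3,10) ∈ E(G2) ✓
  (6,11) → (φ(6),φ(11)) = (9,10) ∈ E(G2) ✓
  (7,8) → (φ(7),φ(8)) = (3,7) ∈ E(G2) ✓
  (7,9) → (φ(7),φ(9)) = (3,6) ∈ E(G2) ✓
  (7,10) → (φ(7),φ(10)) = (3,11) ∈ E(G2) ✓
  (8,11) → (φ(8),φ(11)) = (7,9) ∈ E(G2) ✓
  (10,11) → (φ(10),φ(11)) = (9,11) ∈ E(G2) ✓
All 25 edges of G1 map to edges of G2, and |E(G1)| = |E(G2)| = 25, so φ is a bijection on edges as well as vertices. Hence G1 ≅ G2.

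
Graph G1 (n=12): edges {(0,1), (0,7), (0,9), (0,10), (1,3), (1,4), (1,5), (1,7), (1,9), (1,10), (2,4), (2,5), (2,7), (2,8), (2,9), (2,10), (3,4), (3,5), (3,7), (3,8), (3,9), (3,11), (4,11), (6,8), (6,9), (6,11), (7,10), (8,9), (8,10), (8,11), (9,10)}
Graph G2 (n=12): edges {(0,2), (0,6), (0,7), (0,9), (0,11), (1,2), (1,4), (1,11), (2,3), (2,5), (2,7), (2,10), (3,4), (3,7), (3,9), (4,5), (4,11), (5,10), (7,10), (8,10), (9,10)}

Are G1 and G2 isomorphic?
No, not isomorphic

The graphs are NOT isomorphic.

Degrees in G1: deg(0)=4, deg(1)=7, deg(2)=6, deg(3)=7, deg(4)=4, deg(5)=3, deg(6)=3, deg(7)=5, deg(8)=6, deg(9)=7, deg(10)=6, deg(11)=4.
Sorted degree sequence of G1: [7, 7, 7, 6, 6, 6, 5, 4, 4, 4, 3, 3].
Degrees in G2: deg(0)=5, deg(1)=3, deg(2)=6, deg(3)=4, deg(4)=4, deg(5)=3, deg(6)=1, deg(7)=4, deg(8)=1, deg(9)=3, deg(10)=5, deg(11)=3.
Sorted degree sequence of G2: [6, 5, 5, 4, 4, 4, 3, 3, 3, 3, 1, 1].
The (sorted) degree sequence is an isomorphism invariant, so since G1 and G2 have different degree sequences they cannot be isomorphic.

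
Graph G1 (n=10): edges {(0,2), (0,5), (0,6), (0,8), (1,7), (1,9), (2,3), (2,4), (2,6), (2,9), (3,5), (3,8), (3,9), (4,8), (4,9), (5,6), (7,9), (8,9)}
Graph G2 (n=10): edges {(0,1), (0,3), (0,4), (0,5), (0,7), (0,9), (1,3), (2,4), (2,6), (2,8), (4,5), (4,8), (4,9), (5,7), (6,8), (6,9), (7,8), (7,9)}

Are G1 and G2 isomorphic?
Yes, isomorphic

The graphs are isomorphic.
One valid mapping φ: V(G1) → V(G2): 0→8, 1→1, 2→4, 3→9, 4→5, 5→6, 6→2, 7→3, 8→7, 9→0

Verify φ preserves adjacency — for each edge of G1, its image is an edge of G2:
  (0,2) → (φ(0),φ(2)) = (4,8) ∈ E(G2) ✓
  (0,5) → (φ(0),φ(5)) = (6,8) ∈ E(G2) ✓
  (0,6) → (φ(0),φ(6)) = (2,8) ∈ E(G2) ✓
  (0,8) → (φ(0),φ(8)) = (7,8) ∈ E(G2) ✓
  (1,7) → (φ(1),φ(7)) = (1,3) ∈ E(G2) ✓
  (1,9) → (φ(1),φ(9)) = (0,1) ∈ E(G2) ✓
  (2,3) → (φ(2),φ(3)) = (4,9) ∈ E(G2) ✓
  (2,4) → (φ(2),φ(4)) = (4,5) ∈ E(G2) ✓
  (2,6) → (φ(2),φ(6)) = (2,4) ∈ E(G2) ✓
  (2,9) → (φ(2),φ(9)) = (0,4) ∈ E(G2) ✓
  (3,5) → (φ(3),φ(5)) = (6,9) ∈ E(G2) ✓
  (3,8) → (φ(3),φ(8)) = (7,9) ∈ E(G2) ✓
  (3,9) → (φ(3),φ(9)) = (0,9) ∈ E(G2) ✓
  (4,8) → (φ(4),φ(8)) = (5,7) ∈ E(G2) ✓
  (4,9) → (φ(4),φ(9)) = (0,5) ∈ E(G2) ✓
  (5,6) → (φ(5),φ(6)) = (2,6) ∈ E(G2) ✓
  (7,9) → (φ(7),φ(9)) = (0,3) ∈ E(G2) ✓
  (8,9) → (φ(8),φ(9)) = (0,7) ∈ E(G2) ✓
All 18 edges of G1 map to edges of G2, and |E(G1)| = |E(G2)| = 18, so φ is a bijection on edges as well as vertices. Hence G1 ≅ G2.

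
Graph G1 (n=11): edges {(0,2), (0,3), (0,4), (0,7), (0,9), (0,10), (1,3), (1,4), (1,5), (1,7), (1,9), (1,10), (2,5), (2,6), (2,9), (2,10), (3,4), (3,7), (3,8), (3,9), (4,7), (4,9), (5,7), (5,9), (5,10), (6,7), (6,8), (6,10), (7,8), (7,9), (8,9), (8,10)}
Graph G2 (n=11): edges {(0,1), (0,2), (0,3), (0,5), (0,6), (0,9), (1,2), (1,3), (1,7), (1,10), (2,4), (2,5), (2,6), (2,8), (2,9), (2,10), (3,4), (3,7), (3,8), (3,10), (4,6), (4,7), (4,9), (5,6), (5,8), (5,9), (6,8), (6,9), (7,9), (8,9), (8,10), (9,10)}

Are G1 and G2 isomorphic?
Yes, isomorphic

The graphs are isomorphic.
One valid mapping φ: V(G1) → V(G2): 0→0, 1→8, 2→1, 3→6, 4→5, 5→10, 6→7, 7→9, 8→4, 9→2, 10→3

Verify φ preserves adjacency — for each edge of G1, its image is an edge of G2:
  (0,2) → (φ(0),φ(2)) = (0,1) ∈ E(G2) ✓
  (0,3) → (φ(0),φ(3)) = (0,6) ∈ E(G2) ✓
  (0,4) → (φ(0),φ(4)) = (0,5) ∈ E(G2) ✓
  (0,7) → (φ(0),φ(7)) = (0,9) ∈ E(G2) ✓
  (0,9) → (φ(0),φ(9)) = (0,2) ∈ E(G2) ✓
  (0,10) → (φ(0),φ(10)) = (0,3) ∈ E(G2) ✓
  (1,3) → (φ(1),φ(3)) = (6,8) ∈ E(G2) ✓
  (1,4) → (φ(1),φ(4)) = (5,8) ∈ E(G2) ✓
  (1,5) → (φ(1),φ(5)) = (8,10) ∈ E(G2) ✓
  (1,7) → (φ(1),φ(7)) = (8,9) ∈ E(G2) ✓
  (1,9) → (φ(1),φ(9)) = (2,8) ∈ E(G2) ✓
  (1,10) → (φ(1),φ(10)) = (3,8) ∈ E(G2) ✓
  (2,5) → (φ(2),φ(5)) = (1,10) ∈ E(G2) ✓
  (2,6) → (φ(2),φ(6)) = (1,7) ∈ E(G2) ✓
  (2,9) → (φ(2),φ(9)) = (1,2) ∈ E(G2) ✓
  (2,10) → (φ(2),φ(10)) = (1,3) ∈ E(G2) ✓
  (3,4) → (φ(3),φ(4)) = (5,6) ∈ E(G2) ✓
  (3,7) → (φ(3),φ(7)) = (6,9) ∈ E(G2) ✓
  (3,8) → (φ(3),φ(8)) = (4,6) ∈ E(G2) ✓
  (3,9) → (φ(3),φ(9)) = (2,6) ∈ E(G2) ✓
  (4,7) → (φ(4),φ(7)) = (5,9) ∈ E(G2) ✓
  (4,9) → (φ(4),φ(9)) = (2,5) ∈ E(G2) ✓
  (5,7) → (φ(5),φ(7)) = (9,10) ∈ E(G2) ✓
  (5,9) → (φ(5),φ(9)) = (2,10) ∈ E(G2) ✓
  (5,10) → (φ(5),φ(10)) = (3,10) ∈ E(G2) ✓
  (6,7) → (φ(6),φ(7)) = (7,9) ∈ E(G2) ✓
  (6,8) → (φ(6),φ(8)) = (4,7) ∈ E(G2) ✓
  (6,10) → (φ(6),φ(10)) = (3,7) ∈ E(G2) ✓
  (7,8) → (φ(7),φ(8)) = (4,9) ∈ E(G2) ✓
  (7,9) → (φ(7),φ(9)) = (2,9) ∈ E(G2) ✓
  (8,9) → (φ(8),φ(9)) = (2,4) ∈ E(G2) ✓
  (8,10) → (φ(8),φ(10)) = (3,4) ∈ E(G2) ✓
All 32 edges of G1 map to edges of G2, and |E(G1)| = |E(G2)| = 32, so φ is a bijection on edges as well as vertices. Hence G1 ≅ G2.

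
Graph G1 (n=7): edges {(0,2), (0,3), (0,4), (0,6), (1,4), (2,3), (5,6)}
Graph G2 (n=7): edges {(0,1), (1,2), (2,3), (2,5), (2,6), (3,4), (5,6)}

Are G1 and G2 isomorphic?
Yes, isomorphic

The graphs are isomorphic.
One valid mapping φ: V(G1) → V(G2): 0→2, 1→0, 2→5, 3→6, 4→1, 5→4, 6→3

Verify φ preserves adjacency — for each edge of G1, its image is an edge of G2:
  (0,2) → (φ(0),φ(2)) = (2,5) ∈ E(G2) ✓
  (0,3) → (φ(0),φ(3)) = (2,6) ∈ E(G2) ✓
  (0,4) → (φ(0),φ(4)) = (1,2) ∈ E(G2) ✓
  (0,6) → (φ(0),φ(6)) = (2,3) ∈ E(G2) ✓
  (1,4) → (φ(1),φ(4)) = (0,1) ∈ E(G2) ✓
  (2,3) → (φ(2),φ(3)) = (5,6) ∈ E(G2) ✓
  (5,6) → (φ(5),φ(6)) = (3,4) ∈ E(G2) ✓
All 7 edges of G1 map to edges of G2, and |E(G1)| = |E(G2)| = 7, so φ is a bijection on edges as well as vertices. Hence G1 ≅ G2.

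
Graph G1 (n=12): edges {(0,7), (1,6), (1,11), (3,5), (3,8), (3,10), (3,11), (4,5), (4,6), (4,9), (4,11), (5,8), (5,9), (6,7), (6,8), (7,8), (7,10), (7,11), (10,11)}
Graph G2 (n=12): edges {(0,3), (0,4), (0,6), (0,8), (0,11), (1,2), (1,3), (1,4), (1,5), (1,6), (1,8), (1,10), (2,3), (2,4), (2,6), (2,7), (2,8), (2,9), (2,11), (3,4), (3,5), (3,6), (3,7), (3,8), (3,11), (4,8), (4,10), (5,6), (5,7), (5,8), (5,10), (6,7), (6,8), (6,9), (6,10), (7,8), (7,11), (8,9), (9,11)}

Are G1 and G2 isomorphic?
No, not isomorphic

The graphs are NOT isomorphic.

Counting triangles (3-cliques): G1 has 5, G2 has 48.
Triangle count is an isomorphism invariant, so differing triangle counts rule out isomorphism.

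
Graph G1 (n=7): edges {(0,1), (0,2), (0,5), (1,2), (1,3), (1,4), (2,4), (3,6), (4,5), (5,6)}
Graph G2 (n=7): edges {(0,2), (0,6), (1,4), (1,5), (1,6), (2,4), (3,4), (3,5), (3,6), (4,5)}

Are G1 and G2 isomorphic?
Yes, isomorphic

The graphs are isomorphic.
One valid mapping φ: V(G1) → V(G2): 0→1, 1→4, 2→5, 3→2, 4→3, 5→6, 6→0

Verify φ preserves adjacency — for each edge of G1, its image is an edge of G2:
  (0,1) → (φ(0),φ(1)) = (1,4) ∈ E(G2) ✓
  (0,2) → (φ(0),φ(2)) = (1,5) ∈ E(G2) ✓
  (0,5) → (φ(0),φ(5)) = (1,6) ∈ E(G2) ✓
  (1,2) → (φ(1),φ(2)) = (4,5) ∈ E(G2) ✓
  (1,3) → (φ(1),φ(3)) = (2,4) ∈ E(G2) ✓
  (1,4) → (φ(1),φ(4)) = (3,4) ∈ E(G2) ✓
  (2,4) → (φ(2),φ(4)) = (3,5) ∈ E(G2) ✓
  (3,6) → (φ(3),φ(6)) = (0,2) ∈ E(G2) ✓
  (4,5) → (φ(4),φ(5)) = (3,6) ∈ E(G2) ✓
  (5,6) → (φ(5),φ(6)) = (0,6) ∈ E(G2) ✓
All 10 edges of G1 map to edges of G2, and |E(G1)| = |E(G2)| = 10, so φ is a bijection on edges as well as vertices. Hence G1 ≅ G2.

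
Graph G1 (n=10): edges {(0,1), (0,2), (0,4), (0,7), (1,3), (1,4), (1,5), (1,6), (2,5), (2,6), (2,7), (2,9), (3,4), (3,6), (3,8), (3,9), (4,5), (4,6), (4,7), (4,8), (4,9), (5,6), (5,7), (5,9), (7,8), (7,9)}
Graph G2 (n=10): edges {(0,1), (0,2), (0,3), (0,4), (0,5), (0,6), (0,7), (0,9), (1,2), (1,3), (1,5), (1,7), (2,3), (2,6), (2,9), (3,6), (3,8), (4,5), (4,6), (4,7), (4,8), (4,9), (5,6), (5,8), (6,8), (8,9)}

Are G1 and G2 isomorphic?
Yes, isomorphic

The graphs are isomorphic.
One valid mapping φ: V(G1) → V(G2): 0→9, 1→2, 2→8, 3→1, 4→0, 5→6, 6→3, 7→4, 8→7, 9→5

Verify φ preserves adjacency — for each edge of G1, its image is an edge of G2:
  (0,1) → (φ(0),φ(1)) = (2,9) ∈ E(G2) ✓
  (0,2) → (φ(0),φ(2)) = (8,9) ∈ E(G2) ✓
  (0,4) → (φ(0),φ(4)) = (0,9) ∈ E(G2) ✓
  (0,7) → (φ(0),φ(7)) = (4,9) ∈ E(G2) ✓
  (1,3) → (φ(1),φ(3)) = (1,2) ∈ E(G2) ✓
  (1,4) → (φ(1),φ(4)) = (0,2) ∈ E(G2) ✓
  (1,5) → (φ(1),φ(5)) = (2,6) ∈ E(G2) ✓
  (1,6) → (φ(1),φ(6)) = (2,3) ∈ E(G2) ✓
  (2,5) → (φ(2),φ(5)) = (6,8) ∈ E(G2) ✓
  (2,6) → (φ(2),φ(6)) = (3,8) ∈ E(G2) ✓
  (2,7) → (φ(2),φ(7)) = (4,8) ∈ E(G2) ✓
  (2,9) → (φ(2),φ(9)) = (5,8) ∈ E(G2) ✓
  (3,4) → (φ(3),φ(4)) = (0,1) ∈ E(G2) ✓
  (3,6) → (φ(3),φ(6)) = (1,3) ∈ E(G2) ✓
  (3,8) → (φ(3),φ(8)) = (1,7) ∈ E(G2) ✓
  (3,9) → (φ(3),φ(9)) = (1,5) ∈ E(G2) ✓
  (4,5) → (φ(4),φ(5)) = (0,6) ∈ E(G2) ✓
  (4,6) → (φ(4),φ(6)) = (0,3) ∈ E(G2) ✓
  (4,7) → (φ(4),φ(7)) = (0,4) ∈ E(G2) ✓
  (4,8) → (φ(4),φ(8)) = (0,7) ∈ E(G2) ✓
  (4,9) → (φ(4),φ(9)) = (0,5) ∈ E(G2) ✓
  (5,6) → (φ(5),φ(6)) = (3,6) ∈ E(G2) ✓
  (5,7) → (φ(5),φ(7)) = (4,6) ∈ E(G2) ✓
  (5,9) → (φ(5),φ(9)) = (5,6) ∈ E(G2) ✓
  (7,8) → (φ(7),φ(8)) = (4,7) ∈ E(G2) ✓
  (7,9) → (φ(7),φ(9)) = (4,5) ∈ E(G2) ✓
All 26 edges of G1 map to edges of G2, and |E(G1)| = |E(G2)| = 26, so φ is a bijection on edges as well as vertices. Hence G1 ≅ G2.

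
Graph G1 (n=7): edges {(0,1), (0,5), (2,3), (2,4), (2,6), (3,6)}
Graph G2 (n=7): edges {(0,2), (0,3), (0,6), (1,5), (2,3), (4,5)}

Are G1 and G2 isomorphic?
Yes, isomorphic

The graphs are isomorphic.
One valid mapping φ: V(G1) → V(G2): 0→5, 1→4, 2→0, 3→3, 4→6, 5→1, 6→2

Verify φ preserves adjacency — for each edge of G1, its image is an edge of G2:
  (0,1) → (φ(0),φ(1)) = (4,5) ∈ E(G2) ✓
  (0,5) → (φ(0),φ(5)) = (1,5) ∈ E(G2) ✓
  (2,3) → (φ(2),φ(3)) = (0,3) ∈ E(G2) ✓
  (2,4) → (φ(2),φ(4)) = (0,6) ∈ E(G2) ✓
  (2,6) → (φ(2),φ(6)) = (0,2) ∈ E(G2) ✓
  (3,6) → (φ(3),φ(6)) = (2,3) ∈ E(G2) ✓
All 6 edges of G1 map to edges of G2, and |E(G1)| = |E(G2)| = 6, so φ is a bijection on edges as well as vertices. Hence G1 ≅ G2.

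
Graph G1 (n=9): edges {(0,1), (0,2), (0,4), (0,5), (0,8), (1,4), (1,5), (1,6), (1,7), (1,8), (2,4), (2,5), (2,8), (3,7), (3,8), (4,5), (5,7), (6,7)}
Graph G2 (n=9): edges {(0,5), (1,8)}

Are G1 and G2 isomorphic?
No, not isomorphic

The graphs are NOT isomorphic.

Connected components of G1: 1 component(s) with vertex sets [[0, 1, 2, 3, 4, 5, 6, 7, 8]], sizes [9].
Connected components of G2: 7 component(s) with vertex sets [[2], [3], [4], [6], [7], [0, 5], [1, 8]], sizes [1, 1, 1, 1, 1, 2, 2].
The number of connected components (and the multiset of component sizes) is an isomorphism invariant — an isomorphism maps each component of G1 bijectively onto a component of G2. Since G1 has 1 component(s) and G2 has 7, they cannot be isomorphic.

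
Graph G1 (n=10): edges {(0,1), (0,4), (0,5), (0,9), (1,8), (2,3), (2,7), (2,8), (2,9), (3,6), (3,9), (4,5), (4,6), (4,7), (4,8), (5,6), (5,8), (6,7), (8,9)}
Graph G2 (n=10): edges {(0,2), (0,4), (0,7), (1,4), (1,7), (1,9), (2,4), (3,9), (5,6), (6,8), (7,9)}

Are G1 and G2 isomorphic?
No, not isomorphic

The graphs are NOT isomorphic.

Connected components of G1: 1 component(s) with vertex sets [[0, 1, 2, 3, 4, 5, 6, 7, 8, 9]], sizes [10].
Connected components of G2: 2 component(s) with vertex sets [[5, 6, 8], [0, 1, 2, 3, 4, 7, 9]], sizes [3, 7].
The number of connected components (and the multiset of component sizes) is an isomorphism invariant — an isomorphism maps each component of G1 bijectively onto a component of G2. Since G1 has 1 component(s) and G2 has 2, they cannot be isomorphic.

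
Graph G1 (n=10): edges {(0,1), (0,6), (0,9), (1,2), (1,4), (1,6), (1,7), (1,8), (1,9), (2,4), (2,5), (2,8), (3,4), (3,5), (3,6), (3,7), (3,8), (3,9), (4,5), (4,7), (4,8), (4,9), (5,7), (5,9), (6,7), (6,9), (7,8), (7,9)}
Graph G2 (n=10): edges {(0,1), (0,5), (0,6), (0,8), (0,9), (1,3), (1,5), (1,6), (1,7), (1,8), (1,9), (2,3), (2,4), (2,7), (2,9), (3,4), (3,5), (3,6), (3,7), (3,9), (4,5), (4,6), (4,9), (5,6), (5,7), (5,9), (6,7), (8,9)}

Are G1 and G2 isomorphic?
Yes, isomorphic

The graphs are isomorphic.
One valid mapping φ: V(G1) → V(G2): 0→8, 1→9, 2→2, 3→6, 4→3, 5→7, 6→0, 7→5, 8→4, 9→1

Verify φ preserves adjacency — for each edge of G1, its image is an edge of G2:
  (0,1) → (φ(0),φ(1)) = (8,9) ∈ E(G2) ✓
  (0,6) → (φ(0),φ(6)) = (0,8) ∈ E(G2) ✓
  (0,9) → (φ(0),φ(9)) = (1,8) ∈ E(G2) ✓
  (1,2) → (φ(1),φ(2)) = (2,9) ∈ E(G2) ✓
  (1,4) → (φ(1),φ(4)) = (3,9) ∈ E(G2) ✓
  (1,6) → (φ(1),φ(6)) = (0,9) ∈ E(G2) ✓
  (1,7) → (φ(1),φ(7)) = (5,9) ∈ E(G2) ✓
  (1,8) → (φ(1),φ(8)) = (4,9) ∈ E(G2) ✓
  (1,9) → (φ(1),φ(9)) = (1,9) ∈ E(G2) ✓
  (2,4) → (φ(2),φ(4)) = (2,3) ∈ E(G2) ✓
  (2,5) → (φ(2),φ(5)) = (2,7) ∈ E(G2) ✓
  (2,8) → (φ(2),φ(8)) = (2,4) ∈ E(G2) ✓
  (3,4) → (φ(3),φ(4)) = (3,6) ∈ E(G2) ✓
  (3,5) → (φ(3),φ(5)) = (6,7) ∈ E(G2) ✓
  (3,6) → (φ(3),φ(6)) = (0,6) ∈ E(G2) ✓
  (3,7) → (φ(3),φ(7)) = (5,6) ∈ E(G2) ✓
  (3,8) → (φ(3),φ(8)) = (4,6) ∈ E(G2) ✓
  (3,9) → (φ(3),φ(9)) = (1,6) ∈ E(G2) ✓
  (4,5) → (φ(4),φ(5)) = (3,7) ∈ E(G2) ✓
  (4,7) → (φ(4),φ(7)) = (3,5) ∈ E(G2) ✓
  (4,8) → (φ(4),φ(8)) = (3,4) ∈ E(G2) ✓
  (4,9) → (φ(4),φ(9)) = (1,3) ∈ E(G2) ✓
  (5,7) → (φ(5),φ(7)) = (5,7) ∈ E(G2) ✓
  (5,9) → (φ(5),φ(9)) = (1,7) ∈ E(G2) ✓
  (6,7) → (φ(6),φ(7)) = (0,5) ∈ E(G2) ✓
  (6,9) → (φ(6),φ(9)) = (0,1) ∈ E(G2) ✓
  (7,8) → (φ(7),φ(8)) = (4,5) ∈ E(G2) ✓
  (7,9) → (φ(7),φ(9)) = (1,5) ∈ E(G2) ✓
All 28 edges of G1 map to edges of G2, and |E(G1)| = |E(G2)| = 28, so φ is a bijection on edges as well as vertices. Hence G1 ≅ G2.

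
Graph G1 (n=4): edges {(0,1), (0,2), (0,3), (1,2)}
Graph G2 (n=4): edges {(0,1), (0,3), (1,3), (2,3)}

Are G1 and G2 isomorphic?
Yes, isomorphic

The graphs are isomorphic.
One valid mapping φ: V(G1) → V(G2): 0→3, 1→1, 2→0, 3→2

Verify φ preserves adjacency — for each edge of G1, its image is an edge of G2:
  (0,1) → (φ(0),φ(1)) = (1,3) ∈ E(G2) ✓
  (0,2) → (φ(0),φ(2)) = (0,3) ∈ E(G2) ✓
  (0,3) → (φ(0),φ(3)) = (2,3) ∈ E(G2) ✓
  (1,2) → (φ(1),φ(2)) = (0,1) ∈ E(G2) ✓
All 4 edges of G1 map to edges of G2, and |E(G1)| = |E(G2)| = 4, so φ is a bijection on edges as well as vertices. Hence G1 ≅ G2.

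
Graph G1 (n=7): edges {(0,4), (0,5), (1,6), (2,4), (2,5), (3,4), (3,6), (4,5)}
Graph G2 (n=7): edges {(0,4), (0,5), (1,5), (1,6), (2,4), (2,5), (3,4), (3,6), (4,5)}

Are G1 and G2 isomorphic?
No, not isomorphic

The graphs are NOT isomorphic.

Counting edges: G1 has 8 edge(s); G2 has 9 edge(s).
Edge count is an isomorphism invariant (a bijection on vertices induces a bijection on edges), so differing edge counts rule out isomorphism.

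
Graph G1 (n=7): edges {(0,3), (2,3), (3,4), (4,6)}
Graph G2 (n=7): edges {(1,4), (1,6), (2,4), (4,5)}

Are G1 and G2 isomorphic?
Yes, isomorphic

The graphs are isomorphic.
One valid mapping φ: V(G1) → V(G2): 0→2, 1→3, 2→5, 3→4, 4→1, 5→0, 6→6

Verify φ preserves adjacency — for each edge of G1, its image is an edge of G2:
  (0,3) → (φ(0),φ(3)) = (2,4) ∈ E(G2) ✓
  (2,3) → (φ(2),φ(3)) = (4,5) ∈ E(G2) ✓
  (3,4) → (φ(3),φ(4)) = (1,4) ∈ E(G2) ✓
  (4,6) → (φ(4),φ(6)) = (1,6) ∈ E(G2) ✓
All 4 edges of G1 map to edges of G2, and |E(G1)| = |E(G2)| = 4, so φ is a bijection on edges as well as vertices. Hence G1 ≅ G2.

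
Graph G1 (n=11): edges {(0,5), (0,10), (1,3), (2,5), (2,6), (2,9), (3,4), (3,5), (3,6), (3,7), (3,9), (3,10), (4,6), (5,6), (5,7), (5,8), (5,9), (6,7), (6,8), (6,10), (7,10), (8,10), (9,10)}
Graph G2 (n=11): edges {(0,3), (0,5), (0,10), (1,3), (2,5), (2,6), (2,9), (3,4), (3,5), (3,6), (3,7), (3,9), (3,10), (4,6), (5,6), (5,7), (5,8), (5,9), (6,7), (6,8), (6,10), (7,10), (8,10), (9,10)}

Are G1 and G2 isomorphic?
No, not isomorphic

The graphs are NOT isomorphic.

Counting edges: G1 has 23 edge(s); G2 has 24 edge(s).
Edge count is an isomorphism invariant (a bijection on vertices induces a bijection on edges), so differing edge counts rule out isomorphism.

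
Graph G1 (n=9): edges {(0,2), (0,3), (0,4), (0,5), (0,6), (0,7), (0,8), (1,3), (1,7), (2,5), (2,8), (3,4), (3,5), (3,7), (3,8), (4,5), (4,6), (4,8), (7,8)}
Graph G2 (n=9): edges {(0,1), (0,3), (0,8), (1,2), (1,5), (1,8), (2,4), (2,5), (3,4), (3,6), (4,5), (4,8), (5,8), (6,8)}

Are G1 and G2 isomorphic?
No, not isomorphic

The graphs are NOT isomorphic.

Connected components of G1: 1 component(s) with vertex sets [[0, 1, 2, 3, 4, 5, 6, 7, 8]], sizes [9].
Connected components of G2: 2 component(s) with vertex sets [[7], [0, 1, 2, 3, 4, 5, 6, 8]], sizes [1, 8].
The number of connected components (and the multiset of component sizes) is an isomorphism invariant — an isomorphism maps each component of G1 bijectively onto a component of G2. Since G1 has 1 component(s) and G2 has 2, they cannot be isomorphic.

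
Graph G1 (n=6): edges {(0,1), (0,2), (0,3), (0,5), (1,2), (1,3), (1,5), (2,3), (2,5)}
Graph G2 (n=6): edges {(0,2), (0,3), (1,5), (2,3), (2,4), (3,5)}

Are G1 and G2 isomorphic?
No, not isomorphic

The graphs are NOT isomorphic.

Connected components of G1: 2 component(s) with vertex sets [[4], [0, 1, 2, 3, 5]], sizes [1, 5].
Connected components of G2: 1 component(s) with vertex sets [[0, 1, 2, 3, 4, 5]], sizes [6].
The number of connected components (and the multiset of component sizes) is an isomorphism invariant — an isomorphism maps each component of G1 bijectively onto a component of G2. Since G1 has 2 component(s) and G2 has 1, they cannot be isomorphic.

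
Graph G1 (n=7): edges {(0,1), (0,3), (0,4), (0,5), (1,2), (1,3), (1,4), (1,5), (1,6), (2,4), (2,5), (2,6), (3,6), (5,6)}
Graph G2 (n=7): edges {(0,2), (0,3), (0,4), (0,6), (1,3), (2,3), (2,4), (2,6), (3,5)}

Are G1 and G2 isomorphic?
No, not isomorphic

The graphs are NOT isomorphic.

Counting triangles (3-cliques): G1 has 9, G2 has 3.
Triangle count is an isomorphism invariant, so differing triangle counts rule out isomorphism.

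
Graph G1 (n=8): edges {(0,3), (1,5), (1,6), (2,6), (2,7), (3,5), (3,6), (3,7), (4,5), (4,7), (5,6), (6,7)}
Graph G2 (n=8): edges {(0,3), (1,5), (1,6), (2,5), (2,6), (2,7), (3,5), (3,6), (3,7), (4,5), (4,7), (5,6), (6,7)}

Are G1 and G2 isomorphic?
No, not isomorphic

The graphs are NOT isomorphic.

Counting edges: G1 has 12 edge(s); G2 has 13 edge(s).
Edge count is an isomorphism invariant (a bijection on vertices induces a bijection on edges), so differing edge counts rule out isomorphism.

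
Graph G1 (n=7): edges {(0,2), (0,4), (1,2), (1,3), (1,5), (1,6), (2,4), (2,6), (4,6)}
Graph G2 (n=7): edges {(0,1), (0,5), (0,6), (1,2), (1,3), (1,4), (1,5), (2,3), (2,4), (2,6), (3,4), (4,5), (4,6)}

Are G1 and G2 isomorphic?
No, not isomorphic

The graphs are NOT isomorphic.

Degrees in G1: deg(0)=2, deg(1)=4, deg(2)=4, deg(3)=1, deg(4)=3, deg(5)=1, deg(6)=3.
Sorted degree sequence of G1: [4, 4, 3, 3, 2, 1, 1].
Degrees in G2: deg(0)=3, deg(1)=5, deg(2)=4, deg(3)=3, deg(4)=5, deg(5)=3, deg(6)=3.
Sorted degree sequence of G2: [5, 5, 4, 3, 3, 3, 3].
The (sorted) degree sequence is an isomorphism invariant, so since G1 and G2 have different degree sequences they cannot be isomorphic.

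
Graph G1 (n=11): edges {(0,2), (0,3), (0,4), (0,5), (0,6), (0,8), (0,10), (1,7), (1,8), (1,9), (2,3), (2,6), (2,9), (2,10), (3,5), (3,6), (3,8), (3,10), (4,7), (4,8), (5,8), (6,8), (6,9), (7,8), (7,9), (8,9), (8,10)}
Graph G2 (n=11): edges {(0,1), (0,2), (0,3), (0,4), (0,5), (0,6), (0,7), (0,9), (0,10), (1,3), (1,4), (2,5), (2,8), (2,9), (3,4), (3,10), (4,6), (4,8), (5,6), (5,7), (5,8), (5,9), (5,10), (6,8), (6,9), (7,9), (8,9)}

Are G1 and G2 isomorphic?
Yes, isomorphic

The graphs are isomorphic.
One valid mapping φ: V(G1) → V(G2): 0→5, 1→1, 2→8, 3→9, 4→10, 5→7, 6→6, 7→3, 8→0, 9→4, 10→2

Verify φ preserves adjacency — for each edge of G1, its image is an edge of G2:
  (0,2) → (φ(0),φ(2)) = (5,8) ∈ E(G2) ✓
  (0,3) → (φ(0),φ(3)) = (5,9) ∈ E(G2) ✓
  (0,4) → (φ(0),φ(4)) = (5,10) ∈ E(G2) ✓
  (0,5) → (φ(0),φ(5)) = (5,7) ∈ E(G2) ✓
  (0,6) → (φ(0),φ(6)) = (5,6) ∈ E(G2) ✓
  (0,8) → (φ(0),φ(8)) = (0,5) ∈ E(G2) ✓
  (0,10) → (φ(0),φ(10)) = (2,5) ∈ E(G2) ✓
  (1,7) → (φ(1),φ(7)) = (1,3) ∈ E(G2) ✓
  (1,8) → (φ(1),φ(8)) = (0,1) ∈ E(G2) ✓
  (1,9) → (φ(1),φ(9)) = (1,4) ∈ E(G2) ✓
  (2,3) → (φ(2),φ(3)) = (8,9) ∈ E(G2) ✓
  (2,6) → (φ(2),φ(6)) = (6,8) ∈ E(G2) ✓
  (2,9) → (φ(2),φ(9)) = (4,8) ∈ E(G2) ✓
  (2,10) → (φ(2),φ(10)) = (2,8) ∈ E(G2) ✓
  (3,5) → (φ(3),φ(5)) = (7,9) ∈ E(G2) ✓
  (3,6) → (φ(3),φ(6)) = (6,9) ∈ E(G2) ✓
  (3,8) → (φ(3),φ(8)) = (0,9) ∈ E(G2) ✓
  (3,10) → (φ(3),φ(10)) = (2,9) ∈ E(G2) ✓
  (4,7) → (φ(4),φ(7)) = (3,10) ∈ E(G2) ✓
  (4,8) → (φ(4),φ(8)) = (0,10) ∈ E(G2) ✓
  (5,8) → (φ(5),φ(8)) = (0,7) ∈ E(G2) ✓
  (6,8) → (φ(6),φ(8)) = (0,6) ∈ E(G2) ✓
  (6,9) → (φ(6),φ(9)) = (4,6) ∈ E(G2) ✓
  (7,8) → (φ(7),φ(8)) = (0,3) ∈ E(G2) ✓
  (7,9) → (φ(7),φ(9)) = (3,4) ∈ E(G2) ✓
  (8,9) → (φ(8),φ(9)) = (0,4) ∈ E(G2) ✓
  (8,10) → (φ(8),φ(10)) = (0,2) ∈ E(G2) ✓
All 27 edges of G1 map to edges of G2, and |E(G1)| = |E(G2)| = 27, so φ is a bijection on edges as well as vertices. Hence G1 ≅ G2.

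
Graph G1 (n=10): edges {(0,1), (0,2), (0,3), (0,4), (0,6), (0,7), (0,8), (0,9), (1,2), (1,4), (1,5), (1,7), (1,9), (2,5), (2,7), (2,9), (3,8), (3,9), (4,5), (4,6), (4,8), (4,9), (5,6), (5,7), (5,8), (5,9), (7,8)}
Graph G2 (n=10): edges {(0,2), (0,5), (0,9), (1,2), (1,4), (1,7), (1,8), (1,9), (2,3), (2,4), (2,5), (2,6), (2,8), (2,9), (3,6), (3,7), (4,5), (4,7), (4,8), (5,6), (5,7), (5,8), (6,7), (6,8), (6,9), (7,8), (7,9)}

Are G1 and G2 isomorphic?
Yes, isomorphic

The graphs are isomorphic.
One valid mapping φ: V(G1) → V(G2): 0→2, 1→8, 2→4, 3→0, 4→6, 5→7, 6→3, 7→1, 8→9, 9→5

Verify φ preserves adjacency — for each edge of G1, its image is an edge of G2:
  (0,1) → (φ(0),φ(1)) = (2,8) ∈ E(G2) ✓
  (0,2) → (φ(0),φ(2)) = (2,4) ∈ E(G2) ✓
  (0,3) → (φ(0),φ(3)) = (0,2) ∈ E(G2) ✓
  (0,4) → (φ(0),φ(4)) = (2,6) ∈ E(G2) ✓
  (0,6) → (φ(0),φ(6)) = (2,3) ∈ E(G2) ✓
  (0,7) → (φ(0),φ(7)) = (1,2) ∈ E(G2) ✓
  (0,8) → (φ(0),φ(8)) = (2,9) ∈ E(G2) ✓
  (0,9) → (φ(0),φ(9)) = (2,5) ∈ E(G2) ✓
  (1,2) → (φ(1),φ(2)) = (4,8) ∈ E(G2) ✓
  (1,4) → (φ(1),φ(4)) = (6,8) ∈ E(G2) ✓
  (1,5) → (φ(1),φ(5)) = (7,8) ∈ E(G2) ✓
  (1,7) → (φ(1),φ(7)) = (1,8) ∈ E(G2) ✓
  (1,9) → (φ(1),φ(9)) = (5,8) ∈ E(G2) ✓
  (2,5) → (φ(2),φ(5)) = (4,7) ∈ E(G2) ✓
  (2,7) → (φ(2),φ(7)) = (1,4) ∈ E(G2) ✓
  (2,9) → (φ(2),φ(9)) = (4,5) ∈ E(G2) ✓
  (3,8) → (φ(3),φ(8)) = (0,9) ∈ E(G2) ✓
  (3,9) → (φ(3),φ(9)) = (0,5) ∈ E(G2) ✓
  (4,5) → (φ(4),φ(5)) = (6,7) ∈ E(G2) ✓
  (4,6) → (φ(4),φ(6)) = (3,6) ∈ E(G2) ✓
  (4,8) → (φ(4),φ(8)) = (6,9) ∈ E(G2) ✓
  (4,9) → (φ(4),φ(9)) = (5,6) ∈ E(G2) ✓
  (5,6) → (φ(5),φ(6)) = (3,7) ∈ E(G2) ✓
  (5,7) → (φ(5),φ(7)) = (1,7) ∈ E(G2) ✓
  (5,8) → (φ(5),φ(8)) = (7,9) ∈ E(G2) ✓
  (5,9) → (φ(5),φ(9)) = (5,7) ∈ E(G2) ✓
  (7,8) → (φ(7),φ(8)) = (1,9) ∈ E(G2) ✓
All 27 edges of G1 map to edges of G2, and |E(G1)| = |E(G2)| = 27, so φ is a bijection on edges as well as vertices. Hence G1 ≅ G2.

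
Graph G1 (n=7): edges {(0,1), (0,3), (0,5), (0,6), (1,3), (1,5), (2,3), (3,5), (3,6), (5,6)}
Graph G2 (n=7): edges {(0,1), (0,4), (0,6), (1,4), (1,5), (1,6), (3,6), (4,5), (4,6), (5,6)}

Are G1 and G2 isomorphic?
Yes, isomorphic

The graphs are isomorphic.
One valid mapping φ: V(G1) → V(G2): 0→4, 1→0, 2→3, 3→6, 4→2, 5→1, 6→5

Verify φ preserves adjacency — for each edge of G1, its image is an edge of G2:
  (0,1) → (φ(0),φ(1)) = (0,4) ∈ E(G2) ✓
  (0,3) → (φ(0),φ(3)) = (4,6) ∈ E(G2) ✓
  (0,5) → (φ(0),φ(5)) = (1,4) ∈ E(G2) ✓
  (0,6) → (φ(0),φ(6)) = (4,5) ∈ E(G2) ✓
  (1,3) → (φ(1),φ(3)) = (0,6) ∈ E(G2) ✓
  (1,5) → (φ(1),φ(5)) = (0,1) ∈ E(G2) ✓
  (2,3) → (φ(2),φ(3)) = (3,6) ∈ E(G2) ✓
  (3,5) → (φ(3),φ(5)) = (1,6) ∈ E(G2) ✓
  (3,6) → (φ(3),φ(6)) = (5,6) ∈ E(G2) ✓
  (5,6) → (φ(5),φ(6)) = (1,5) ∈ E(G2) ✓
All 10 edges of G1 map to edges of G2, and |E(G1)| = |E(G2)| = 10, so φ is a bijection on edges as well as vertices. Hence G1 ≅ G2.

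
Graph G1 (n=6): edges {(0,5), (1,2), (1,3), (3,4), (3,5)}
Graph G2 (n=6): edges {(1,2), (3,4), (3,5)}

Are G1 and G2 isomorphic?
No, not isomorphic

The graphs are NOT isomorphic.

Counting edges: G1 has 5 edge(s); G2 has 3 edge(s).
Edge count is an isomorphism invariant (a bijection on vertices induces a bijection on edges), so differing edge counts rule out isomorphism.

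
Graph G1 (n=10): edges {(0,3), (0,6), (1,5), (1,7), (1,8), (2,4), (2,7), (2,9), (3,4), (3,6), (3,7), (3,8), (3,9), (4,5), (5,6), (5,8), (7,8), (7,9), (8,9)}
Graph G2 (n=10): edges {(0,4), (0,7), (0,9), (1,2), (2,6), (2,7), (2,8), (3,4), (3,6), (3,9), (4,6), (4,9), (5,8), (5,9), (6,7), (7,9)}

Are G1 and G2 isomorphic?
No, not isomorphic

The graphs are NOT isomorphic.

Degrees in G1: deg(0)=2, deg(1)=3, deg(2)=3, deg(3)=6, deg(4)=3, deg(5)=4, deg(6)=3, deg(7)=5, deg(8)=5, deg(9)=4.
Sorted degree sequence of G1: [6, 5, 5, 4, 4, 3, 3, 3, 3, 2].
Degrees in G2: deg(0)=3, deg(1)=1, deg(2)=4, deg(3)=3, deg(4)=4, deg(5)=2, deg(6)=4, deg(7)=4, deg(8)=2, deg(9)=5.
Sorted degree sequence of G2: [5, 4, 4, 4, 4, 3, 3, 2, 2, 1].
The (sorted) degree sequence is an isomorphism invariant, so since G1 and G2 have different degree sequences they cannot be isomorphic.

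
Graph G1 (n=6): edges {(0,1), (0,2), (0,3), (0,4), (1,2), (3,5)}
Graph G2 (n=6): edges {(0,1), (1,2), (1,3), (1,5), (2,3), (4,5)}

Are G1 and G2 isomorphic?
Yes, isomorphic

The graphs are isomorphic.
One valid mapping φ: V(G1) → V(G2): 0→1, 1→3, 2→2, 3→5, 4→0, 5→4

Verify φ preserves adjacency — for each edge of G1, its image is an edge of G2:
  (0,1) → (φ(0),φ(1)) = (1,3) ∈ E(G2) ✓
  (0,2) → (φ(0),φ(2)) = (1,2) ∈ E(G2) ✓
  (0,3) → (φ(0),φ(3)) = (1,5) ∈ E(G2) ✓
  (0,4) → (φ(0),φ(4)) = (0,1) ∈ E(G2) ✓
  (1,2) → (φ(1),φ(2)) = (2,3) ∈ E(G2) ✓
  (3,5) → (φ(3),φ(5)) = (4,5) ∈ E(G2) ✓
All 6 edges of G1 map to edges of G2, and |E(G1)| = |E(G2)| = 6, so φ is a bijection on edges as well as vertices. Hence G1 ≅ G2.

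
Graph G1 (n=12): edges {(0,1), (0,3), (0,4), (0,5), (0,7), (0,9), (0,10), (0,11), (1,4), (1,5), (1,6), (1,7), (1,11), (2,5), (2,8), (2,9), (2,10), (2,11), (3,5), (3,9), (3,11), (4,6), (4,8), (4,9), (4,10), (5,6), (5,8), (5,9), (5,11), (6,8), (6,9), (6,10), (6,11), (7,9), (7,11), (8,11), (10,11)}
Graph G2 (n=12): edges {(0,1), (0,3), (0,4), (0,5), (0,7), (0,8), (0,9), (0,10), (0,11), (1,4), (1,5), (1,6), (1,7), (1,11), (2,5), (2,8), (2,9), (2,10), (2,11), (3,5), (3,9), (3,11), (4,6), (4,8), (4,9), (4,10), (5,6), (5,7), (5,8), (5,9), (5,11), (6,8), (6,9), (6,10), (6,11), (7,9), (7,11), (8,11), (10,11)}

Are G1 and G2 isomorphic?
No, not isomorphic

The graphs are NOT isomorphic.

Counting edges: G1 has 37 edge(s); G2 has 39 edge(s).
Edge count is an isomorphism invariant (a bijection on vertices induces a bijection on edges), so differing edge counts rule out isomorphism.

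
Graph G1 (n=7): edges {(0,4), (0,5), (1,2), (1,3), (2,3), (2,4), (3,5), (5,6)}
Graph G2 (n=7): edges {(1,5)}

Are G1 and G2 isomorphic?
No, not isomorphic

The graphs are NOT isomorphic.

Connected components of G1: 1 component(s) with vertex sets [[0, 1, 2, 3, 4, 5, 6]], sizes [7].
Connected components of G2: 6 component(s) with vertex sets [[0], [2], [3], [4], [6], [1, 5]], sizes [1, 1, 1, 1, 1, 2].
The number of connected components (and the multiset of component sizes) is an isomorphism invariant — an isomorphism maps each component of G1 bijectively onto a component of G2. Since G1 has 1 component(s) and G2 has 6, they cannot be isomorphic.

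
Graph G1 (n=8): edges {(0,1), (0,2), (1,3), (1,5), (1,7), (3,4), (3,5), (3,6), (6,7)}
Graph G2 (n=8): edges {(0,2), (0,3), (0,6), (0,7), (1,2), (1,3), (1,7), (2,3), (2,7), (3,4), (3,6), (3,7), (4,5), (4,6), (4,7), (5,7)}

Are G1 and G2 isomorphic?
No, not isomorphic

The graphs are NOT isomorphic.

Counting triangles (3-cliques): G1 has 1, G2 has 11.
Triangle count is an isomorphism invariant, so differing triangle counts rule out isomorphism.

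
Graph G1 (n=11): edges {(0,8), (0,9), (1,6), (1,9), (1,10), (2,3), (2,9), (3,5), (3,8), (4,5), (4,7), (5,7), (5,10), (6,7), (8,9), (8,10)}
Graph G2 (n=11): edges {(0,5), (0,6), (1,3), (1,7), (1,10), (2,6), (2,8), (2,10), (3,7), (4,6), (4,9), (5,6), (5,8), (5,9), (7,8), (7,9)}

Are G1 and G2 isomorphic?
Yes, isomorphic

The graphs are isomorphic.
One valid mapping φ: V(G1) → V(G2): 0→0, 1→2, 2→4, 3→9, 4→3, 5→7, 6→10, 7→1, 8→5, 9→6, 10→8

Verify φ preserves adjacency — for each edge of G1, its image is an edge of G2:
  (0,8) → (φ(0),φ(8)) = (0,5) ∈ E(G2) ✓
  (0,9) → (φ(0),φ(9)) = (0,6) ∈ E(G2) ✓
  (1,6) → (φ(1),φ(6)) = (2,10) ∈ E(G2) ✓
  (1,9) → (φ(1),φ(9)) = (2,6) ∈ E(G2) ✓
  (1,10) → (φ(1),φ(10)) = (2,8) ∈ E(G2) ✓
  (2,3) → (φ(2),φ(3)) = (4,9) ∈ E(G2) ✓
  (2,9) → (φ(2),φ(9)) = (4,6) ∈ E(G2) ✓
  (3,5) → (φ(3),φ(5)) = (7,9) ∈ E(G2) ✓
  (3,8) → (φ(3),φ(8)) = (5,9) ∈ E(G2) ✓
  (4,5) → (φ(4),φ(5)) = (3,7) ∈ E(G2) ✓
  (4,7) → (φ(4),φ(7)) = (1,3) ∈ E(G2) ✓
  (5,7) → (φ(5),φ(7)) = (1,7) ∈ E(G2) ✓
  (5,10) → (φ(5),φ(10)) = (7,8) ∈ E(G2) ✓
  (6,7) → (φ(6),φ(7)) = (1,10) ∈ E(G2) ✓
  (8,9) → (φ(8),φ(9)) = (5,6) ∈ E(G2) ✓
  (8,10) → (φ(8),φ(10)) = (5,8) ∈ E(G2) ✓
All 16 edges of G1 map to edges of G2, and |E(G1)| = |E(G2)| = 16, so φ is a bijection on edges as well as vertices. Hence G1 ≅ G2.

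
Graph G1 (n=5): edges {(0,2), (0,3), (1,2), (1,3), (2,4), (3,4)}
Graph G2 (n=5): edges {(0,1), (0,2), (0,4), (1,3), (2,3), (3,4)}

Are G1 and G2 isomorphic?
Yes, isomorphic

The graphs are isomorphic.
One valid mapping φ: V(G1) → V(G2): 0→1, 1→2, 2→0, 3→3, 4→4

Verify φ preserves adjacency — for each edge of G1, its image is an edge of G2:
  (0,2) → (φ(0),φ(2)) = (0,1) ∈ E(G2) ✓
  (0,3) → (φ(0),φ(3)) = (1,3) ∈ E(G2) ✓
  (1,2) → (φ(1),φ(2)) = (0,2) ∈ E(G2) ✓
  (1,3) → (φ(1),φ(3)) = (2,3) ∈ E(G2) ✓
  (2,4) → (φ(2),φ(4)) = (0,4) ∈ E(G2) ✓
  (3,4) → (φ(3),φ(4)) = (3,4) ∈ E(G2) ✓
All 6 edges of G1 map to edges of G2, and |E(G1)| = |E(G2)| = 6, so φ is a bijection on edges as well as vertices. Hence G1 ≅ G2.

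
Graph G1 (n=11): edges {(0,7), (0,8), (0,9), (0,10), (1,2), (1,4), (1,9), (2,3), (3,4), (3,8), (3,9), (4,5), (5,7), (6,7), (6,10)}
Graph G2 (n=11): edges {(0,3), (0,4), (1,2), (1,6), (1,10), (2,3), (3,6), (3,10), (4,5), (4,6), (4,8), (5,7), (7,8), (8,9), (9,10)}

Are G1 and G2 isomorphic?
Yes, isomorphic

The graphs are isomorphic.
One valid mapping φ: V(G1) → V(G2): 0→4, 1→1, 2→2, 3→3, 4→10, 5→9, 6→7, 7→8, 8→0, 9→6, 10→5

Verify φ preserves adjacency — for each edge of G1, its image is an edge of G2:
  (0,7) → (φ(0),φ(7)) = (4,8) ∈ E(G2) ✓
  (0,8) → (φ(0),φ(8)) = (0,4) ∈ E(G2) ✓
  (0,9) → (φ(0),φ(9)) = (4,6) ∈ E(G2) ✓
  (0,10) → (φ(0),φ(10)) = (4,5) ∈ E(G2) ✓
  (1,2) → (φ(1),φ(2)) = (1,2) ∈ E(G2) ✓
  (1,4) → (φ(1),φ(4)) = (1,10) ∈ E(G2) ✓
  (1,9) → (φ(1),φ(9)) = (1,6) ∈ E(G2) ✓
  (2,3) → (φ(2),φ(3)) = (2,3) ∈ E(G2) ✓
  (3,4) → (φ(3),φ(4)) = (3,10) ∈ E(G2) ✓
  (3,8) → (φ(3),φ(8)) = (0,3) ∈ E(G2) ✓
  (3,9) → (φ(3),φ(9)) = (3,6) ∈ E(G2) ✓
  (4,5) → (φ(4),φ(5)) = (9,10) ∈ E(G2) ✓
  (5,7) → (φ(5),φ(7)) = (8,9) ∈ E(G2) ✓
  (6,7) → (φ(6),φ(7)) = (7,8) ∈ E(G2) ✓
  (6,10) → (φ(6),φ(10)) = (5,7) ∈ E(G2) ✓
All 15 edges of G1 map to edges of G2, and |E(G1)| = |E(G2)| = 15, so φ is a bijection on edges as well as vertices. Hence G1 ≅ G2.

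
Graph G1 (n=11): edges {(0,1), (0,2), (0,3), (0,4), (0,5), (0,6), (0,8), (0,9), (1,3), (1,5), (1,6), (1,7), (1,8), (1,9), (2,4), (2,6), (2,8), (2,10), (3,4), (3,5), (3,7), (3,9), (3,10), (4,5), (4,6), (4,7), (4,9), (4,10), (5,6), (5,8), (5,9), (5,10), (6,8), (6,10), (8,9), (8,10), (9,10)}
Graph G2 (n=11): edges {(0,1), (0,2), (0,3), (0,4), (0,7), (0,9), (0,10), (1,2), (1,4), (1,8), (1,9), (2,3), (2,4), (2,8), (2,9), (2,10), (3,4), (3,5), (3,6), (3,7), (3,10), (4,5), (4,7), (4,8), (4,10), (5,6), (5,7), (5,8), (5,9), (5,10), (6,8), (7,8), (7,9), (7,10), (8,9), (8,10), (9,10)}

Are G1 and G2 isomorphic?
Yes, isomorphic

The graphs are isomorphic.
One valid mapping φ: V(G1) → V(G2): 0→4, 1→3, 2→1, 3→5, 4→8, 5→10, 6→2, 7→6, 8→0, 9→7, 10→9

Verify φ preserves adjacency — for each edge of G1, its image is an edge of G2:
  (0,1) → (φ(0),φ(1)) = (3,4) ∈ E(G2) ✓
  (0,2) → (φ(0),φ(2)) = (1,4) ∈ E(G2) ✓
  (0,3) → (φ(0),φ(3)) = (4,5) ∈ E(G2) ✓
  (0,4) → (φ(0),φ(4)) = (4,8) ∈ E(G2) ✓
  (0,5) → (φ(0),φ(5)) = (4,10) ∈ E(G2) ✓
  (0,6) → (φ(0),φ(6)) = (2,4) ∈ E(G2) ✓
  (0,8) → (φ(0),φ(8)) = (0,4) ∈ E(G2) ✓
  (0,9) → (φ(0),φ(9)) = (4,7) ∈ E(G2) ✓
  (1,3) → (φ(1),φ(3)) = (3,5) ∈ E(G2) ✓
  (1,5) → (φ(1),φ(5)) = (3,10) ∈ E(G2) ✓
  (1,6) → (φ(1),φ(6)) = (2,3) ∈ E(G2) ✓
  (1,7) → (φ(1),φ(7)) = (3,6) ∈ E(G2) ✓
  (1,8) → (φ(1),φ(8)) = (0,3) ∈ E(G2) ✓
  (1,9) → (φ(1),φ(9)) = (3,7) ∈ E(G2) ✓
  (2,4) → (φ(2),φ(4)) = (1,8) ∈ E(G2) ✓
  (2,6) → (φ(2),φ(6)) = (1,2) ∈ E(G2) ✓
  (2,8) → (φ(2),φ(8)) = (0,1) ∈ E(G2) ✓
  (2,10) → (φ(2),φ(10)) = (1,9) ∈ E(G2) ✓
  (3,4) → (φ(3),φ(4)) = (5,8) ∈ E(G2) ✓
  (3,5) → (φ(3),φ(5)) = (5,10) ∈ E(G2) ✓
  (3,7) → (φ(3),φ(7)) = (5,6) ∈ E(G2) ✓
  (3,9) → (φ(3),φ(9)) = (5,7) ∈ E(G2) ✓
  (3,10) → (φ(3),φ(10)) = (5,9) ∈ E(G2) ✓
  (4,5) → (φ(4),φ(5)) = (8,10) ∈ E(G2) ✓
  (4,6) → (φ(4),φ(6)) = (2,8) ∈ E(G2) ✓
  (4,7) → (φ(4),φ(7)) = (6,8) ∈ E(G2) ✓
  (4,9) → (φ(4),φ(9)) = (7,8) ∈ E(G2) ✓
  (4,10) → (φ(4),φ(10)) = (8,9) ∈ E(G2) ✓
  (5,6) → (φ(5),φ(6)) = (2,10) ∈ E(G2) ✓
  (5,8) → (φ(5),φ(8)) = (0,10) ∈ E(G2) ✓
  (5,9) → (φ(5),φ(9)) = (7,10) ∈ E(G2) ✓
  (5,10) → (φ(5),φ(10)) = (9,10) ∈ E(G2) ✓
  (6,8) → (φ(6),φ(8)) = (0,2) ∈ E(G2) ✓
  (6,10) → (φ(6),φ(10)) = (2,9) ∈ E(G2) ✓
  (8,9) → (φ(8),φ(9)) = (0,7) ∈ E(G2) ✓
  (8,10) → (φ(8),φ(10)) = (0,9) ∈ E(G2) ✓
  (9,10) → (φ(9),φ(10)) = (7,9) ∈ E(G2) ✓
All 37 edges of G1 map to edges of G2, and |E(G1)| = |E(G2)| = 37, so φ is a bijection on edges as well as vertices. Hence G1 ≅ G2.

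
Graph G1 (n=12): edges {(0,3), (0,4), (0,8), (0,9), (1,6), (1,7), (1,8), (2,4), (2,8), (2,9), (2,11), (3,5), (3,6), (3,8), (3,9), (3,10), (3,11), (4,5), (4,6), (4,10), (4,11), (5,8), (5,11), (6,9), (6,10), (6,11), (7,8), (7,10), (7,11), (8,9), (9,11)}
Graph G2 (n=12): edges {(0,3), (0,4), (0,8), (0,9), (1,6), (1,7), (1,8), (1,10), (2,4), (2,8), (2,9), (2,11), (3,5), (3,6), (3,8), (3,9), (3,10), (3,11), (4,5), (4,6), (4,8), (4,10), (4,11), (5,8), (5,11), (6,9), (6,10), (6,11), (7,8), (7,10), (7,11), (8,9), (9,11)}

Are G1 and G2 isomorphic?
No, not isomorphic

The graphs are NOT isomorphic.

Counting edges: G1 has 31 edge(s); G2 has 33 edge(s).
Edge count is an isomorphism invariant (a bijection on vertices induces a bijection on edges), so differing edge counts rule out isomorphism.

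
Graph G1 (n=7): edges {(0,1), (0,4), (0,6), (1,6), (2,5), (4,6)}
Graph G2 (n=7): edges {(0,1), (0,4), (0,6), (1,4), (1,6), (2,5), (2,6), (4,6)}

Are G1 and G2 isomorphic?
No, not isomorphic

The graphs are NOT isomorphic.

Counting edges: G1 has 6 edge(s); G2 has 8 edge(s).
Edge count is an isomorphism invariant (a bijection on vertices induces a bijection on edges), so differing edge counts rule out isomorphism.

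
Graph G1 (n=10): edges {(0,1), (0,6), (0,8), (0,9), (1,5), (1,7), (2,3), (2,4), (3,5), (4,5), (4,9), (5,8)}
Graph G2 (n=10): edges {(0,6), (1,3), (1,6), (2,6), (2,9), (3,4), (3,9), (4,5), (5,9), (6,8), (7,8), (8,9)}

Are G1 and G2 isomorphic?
Yes, isomorphic

The graphs are isomorphic.
One valid mapping φ: V(G1) → V(G2): 0→6, 1→8, 2→4, 3→5, 4→3, 5→9, 6→0, 7→7, 8→2, 9→1

Verify φ preserves adjacency — for each edge of G1, its image is an edge of G2:
  (0,1) → (φ(0),φ(1)) = (6,8) ∈ E(G2) ✓
  (0,6) → (φ(0),φ(6)) = (0,6) ∈ E(G2) ✓
  (0,8) → (φ(0),φ(8)) = (2,6) ∈ E(G2) ✓
  (0,9) → (φ(0),φ(9)) = (1,6) ∈ E(G2) ✓
  (1,5) → (φ(1),φ(5)) = (8,9) ∈ E(G2) ✓
  (1,7) → (φ(1),φ(7)) = (7,8) ∈ E(G2) ✓
  (2,3) → (φ(2),φ(3)) = (4,5) ∈ E(G2) ✓
  (2,4) → (φ(2),φ(4)) = (3,4) ∈ E(G2) ✓
  (3,5) → (φ(3),φ(5)) = (5,9) ∈ E(G2) ✓
  (4,5) → (φ(4),φ(5)) = (3,9) ∈ E(G2) ✓
  (4,9) → (φ(4),φ(9)) = (1,3) ∈ E(G2) ✓
  (5,8) → (φ(5),φ(8)) = (2,9) ∈ E(G2) ✓
All 12 edges of G1 map to edges of G2, and |E(G1)| = |E(G2)| = 12, so φ is a bijection on edges as well as vertices. Hence G1 ≅ G2.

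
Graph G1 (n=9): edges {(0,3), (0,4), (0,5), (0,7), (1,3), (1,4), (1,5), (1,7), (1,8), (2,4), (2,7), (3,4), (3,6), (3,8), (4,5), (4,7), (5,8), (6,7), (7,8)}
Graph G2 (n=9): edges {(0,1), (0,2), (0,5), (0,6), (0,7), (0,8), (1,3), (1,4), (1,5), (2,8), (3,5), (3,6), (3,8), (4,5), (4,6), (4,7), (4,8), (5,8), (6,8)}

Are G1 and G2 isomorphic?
Yes, isomorphic

The graphs are isomorphic.
One valid mapping φ: V(G1) → V(G2): 0→6, 1→5, 2→2, 3→4, 4→8, 5→3, 6→7, 7→0, 8→1

Verify φ preserves adjacency — for each edge of G1, its image is an edge of G2:
  (0,3) → (φ(0),φ(3)) = (4,6) ∈ E(G2) ✓
  (0,4) → (φ(0),φ(4)) = (6,8) ∈ E(G2) ✓
  (0,5) → (φ(0),φ(5)) = (3,6) ∈ E(G2) ✓
  (0,7) → (φ(0),φ(7)) = (0,6) ∈ E(G2) ✓
  (1,3) → (φ(1),φ(3)) = (4,5) ∈ E(G2) ✓
  (1,4) → (φ(1),φ(4)) = (5,8) ∈ E(G2) ✓
  (1,5) → (φ(1),φ(5)) = (3,5) ∈ E(G2) ✓
  (1,7) → (φ(1),φ(7)) = (0,5) ∈ E(G2) ✓
  (1,8) → (φ(1),φ(8)) = (1,5) ∈ E(G2) ✓
  (2,4) → (φ(2),φ(4)) = (2,8) ∈ E(G2) ✓
  (2,7) → (φ(2),φ(7)) = (0,2) ∈ E(G2) ✓
  (3,4) → (φ(3),φ(4)) = (4,8) ∈ E(G2) ✓
  (3,6) → (φ(3),φ(6)) = (4,7) ∈ E(G2) ✓
  (3,8) → (φ(3),φ(8)) = (1,4) ∈ E(G2) ✓
  (4,5) → (φ(4),φ(5)) = (3,8) ∈ E(G2) ✓
  (4,7) → (φ(4),φ(7)) = (0,8) ∈ E(G2) ✓
  (5,8) → (φ(5),φ(8)) = (1,3) ∈ E(G2) ✓
  (6,7) → (φ(6),φ(7)) = (0,7) ∈ E(G2) ✓
  (7,8) → (φ(7),φ(8)) = (0,1) ∈ E(G2) ✓
All 19 edges of G1 map to edges of G2, and |E(G1)| = |E(G2)| = 19, so φ is a bijection on edges as well as vertices. Hence G1 ≅ G2.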